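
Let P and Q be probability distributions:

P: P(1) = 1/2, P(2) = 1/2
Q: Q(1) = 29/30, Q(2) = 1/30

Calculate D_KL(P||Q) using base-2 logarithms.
1.4779 bits

D_KL(P||Q) = Σ P(x) log₂(P(x)/Q(x))

Computing term by term:
  P(1)·log₂(P(1)/Q(1)) = (1/2)·log₂((1/2)/(29/30)) = -0.47555
  P(2)·log₂(P(2)/Q(2)) = (1/2)·log₂((1/2)/(1/30)) = 1.95345

D_KL(P||Q) = -0.47555 + 1.95345 = 1.47790 ≈ 1.4779 bits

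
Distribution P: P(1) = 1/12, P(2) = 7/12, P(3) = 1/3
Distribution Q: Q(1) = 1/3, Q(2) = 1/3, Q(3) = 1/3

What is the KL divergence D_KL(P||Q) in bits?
0.3043 bits

D_KL(P||Q) = Σ P(x) log₂(P(x)/Q(x))

Computing term by term:
  P(1)·log₂(P(1)/Q(1)) = (1/12)·log₂((1/12)/(1/3)) = -0.16667
  P(2)·log₂(P(2)/Q(2)) = (7/12)·log₂((7/12)/(1/3)) = 0.47096
  P(3)·log₂(P(3)/Q(3)) = (1/3)·log₂((1/3)/(1/3)) = 0.00000

D_KL(P||Q) = -0.16667 + 0.47096 + 0.00000 = 0.30429 ≈ 0.3043 bits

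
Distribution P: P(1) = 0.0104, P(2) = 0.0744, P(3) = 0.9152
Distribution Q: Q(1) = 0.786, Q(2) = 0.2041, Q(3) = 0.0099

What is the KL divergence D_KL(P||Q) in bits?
5.8035 bits

D_KL(P||Q) = Σ P(x) log₂(P(x)/Q(x))

Computing term by term:
  P(1)·log₂(P(1)/Q(1)) = 0.0104·log₂(0.0104/0.786) = -0.06489
  P(2)·log₂(P(2)/Q(2)) = 0.0744·log₂(0.0744/0.2041) = -0.10832
  P(3)·log₂(P(3)/Q(3)) = 0.9152·log₂(0.9152/0.0099) = 5.97673

D_KL(P||Q) = -0.06489 - 0.10832 + 5.97673 = 5.80352 ≈ 5.8035 bits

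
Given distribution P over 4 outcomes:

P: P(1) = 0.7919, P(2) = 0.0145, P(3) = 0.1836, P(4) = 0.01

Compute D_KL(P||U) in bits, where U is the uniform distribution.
1.1295 bits

U(i) = 1/4 for all i

D_KL(P||U) = Σ P(x) log₂(P(x) / (1/4))
           = Σ P(x) log₂(P(x)) + log₂(4)
           = log₂(4) - H(P)

H(P) = -Σ P(x) log₂(P(x)):
  -P(1)·log₂(P(1)) = -(0.7919)·log₂(0.7919) = 0.26656
  -P(2)·log₂(P(2)) = -(0.0145)·log₂(0.0145) = 0.08856
  -P(3)·log₂(P(3)) = -(0.1836)·log₂(0.1836) = 0.44897
  -P(4)·log₂(P(4)) = -(0.01)·log₂(0.01) = 0.06644
H(P) = 0.26656 + 0.08856 + 0.44897 + 0.06644 = 0.87053 bits

log₂(4) = 2.00000 bits

D_KL(P||U) = 2.00000 - 0.87053 = 1.12947 ≈ 1.1295 bits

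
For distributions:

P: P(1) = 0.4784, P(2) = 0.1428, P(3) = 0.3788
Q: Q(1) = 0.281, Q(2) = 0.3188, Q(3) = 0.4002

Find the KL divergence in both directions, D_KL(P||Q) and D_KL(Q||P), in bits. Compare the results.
D_KL(P||Q) = 0.1718 bits, D_KL(Q||P) = 0.1854 bits. D_KL(Q||P) is larger than D_KL(P||Q) by 0.0136 bits; the two directions differ.

D_KL(P||Q) = Σ P(x) log₂(P(x)/Q(x))

Computing term by term:
  P(1)·log₂(P(1)/Q(1)) = 0.4784·log₂(0.4784/0.281) = 0.36724
  P(2)·log₂(P(2)/Q(2)) = 0.1428·log₂(0.1428/0.3188) = -0.16546
  P(3)·log₂(P(3)/Q(3)) = 0.3788·log₂(0.3788/0.4002) = -0.03003

D_KL(P||Q) = 0.36724 - 0.16546 - 0.03003 = 0.17175 ≈ 0.1718 bits

D_KL(Q||P) = Σ Q(x) log₂(Q(x)/P(x))

Computing term by term:
  Q(1)·log₂(Q(1)/P(1)) = 0.281·log₂(0.281/0.4784) = -0.21571
  Q(2)·log₂(Q(2)/P(2)) = 0.3188·log₂(0.3188/0.1428) = 0.36938
  Q(3)·log₂(Q(3)/P(3)) = 0.4002·log₂(0.4002/0.3788) = 0.03173

D_KL(Q||P) = -0.21571 + 0.36938 + 0.03173 = 0.18540 ≈ 0.1854 bits

These are NOT equal (difference: 0.0136 bits). KL divergence is asymmetric: D_KL(P||Q) ≠ D_KL(Q||P) in general.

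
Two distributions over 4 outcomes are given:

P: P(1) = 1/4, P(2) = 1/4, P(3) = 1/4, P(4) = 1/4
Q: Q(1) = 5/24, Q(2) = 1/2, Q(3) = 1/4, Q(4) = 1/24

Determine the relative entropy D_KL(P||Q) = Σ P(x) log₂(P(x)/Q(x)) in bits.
0.4620 bits

D_KL(P||Q) = Σ P(x) log₂(P(x)/Q(x))

Computing term by term:
  P(1)·log₂(P(1)/Q(1)) = (1/4)·log₂((1/4)/(5/24)) = 0.06576
  P(2)·log₂(P(2)/Q(2)) = (1/4)·log₂((1/4)/(1/2)) = -0.25000
  P(3)·log₂(P(3)/Q(3)) = (1/4)·log₂((1/4)/(1/4)) = 0.00000
  P(4)·log₂(P(4)/Q(4)) = (1/4)·log₂((1/4)/(1/24)) = 0.64624

D_KL(P||Q) = 0.06576 - 0.25000 + 0.00000 + 0.64624 = 0.46200 ≈ 0.4620 bits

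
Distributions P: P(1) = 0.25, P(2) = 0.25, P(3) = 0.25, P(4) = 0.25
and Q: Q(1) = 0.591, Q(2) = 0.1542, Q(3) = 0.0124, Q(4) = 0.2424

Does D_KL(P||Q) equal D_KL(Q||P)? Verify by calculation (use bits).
D_KL(P||Q) = 0.9585 bits, D_KL(Q||P) = 0.5615 bits. No — D_KL(P||Q) ≠ D_KL(Q||P) for this pair.

D_KL(P||Q) = Σ P(x) log₂(P(x)/Q(x))

Computing term by term:
  P(1)·log₂(P(1)/Q(1)) = 0.25·log₂(0.25/0.591) = -0.31031
  P(2)·log₂(P(2)/Q(2)) = 0.25·log₂(0.25/0.1542) = 0.17428
  P(3)·log₂(P(3)/Q(3)) = 0.25·log₂(0.25/0.0124) = 1.08338
  P(4)·log₂(P(4)/Q(4)) = 0.25·log₂(0.25/0.2424) = 0.01113

D_KL(P||Q) = -0.31031 + 0.17428 + 1.08338 + 0.01113 = 0.95848 ≈ 0.9585 bits

D_KL(Q||P) = Σ Q(x) log₂(Q(x)/P(x))

Computing term by term:
  Q(1)·log₂(Q(1)/P(1)) = 0.591·log₂(0.591/0.25) = 0.73357
  Q(2)·log₂(Q(2)/P(2)) = 0.1542·log₂(0.1542/0.25) = -0.10750
  Q(3)·log₂(Q(3)/P(3)) = 0.0124·log₂(0.0124/0.25) = -0.05374
  Q(4)·log₂(Q(4)/P(4)) = 0.2424·log₂(0.2424/0.25) = -0.01080

D_KL(Q||P) = 0.73357 - 0.10750 - 0.05374 - 0.01080 = 0.56153 ≈ 0.5615 bits

These are NOT equal (difference: 0.3970 bits). KL divergence is asymmetric: D_KL(P||Q) ≠ D_KL(Q||P) in general.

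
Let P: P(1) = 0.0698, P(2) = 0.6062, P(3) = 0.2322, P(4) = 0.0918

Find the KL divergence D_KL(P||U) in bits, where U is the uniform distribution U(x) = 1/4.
0.4887 bits

U(i) = 1/4 for all i

D_KL(P||U) = Σ P(x) log₂(P(x) / (1/4))
           = Σ P(x) log₂(P(x)) + log₂(4)
           = log₂(4) - H(P)

H(P) = -Σ P(x) log₂(P(x)):
  -P(1)·log₂(P(1)) = -(0.0698)·log₂(0.0698) = 0.26808
  -P(2)·log₂(P(2)) = -(0.6062)·log₂(0.6062) = 0.43776
  -P(3)·log₂(P(3)) = -(0.2322)·log₂(0.2322) = 0.48914
  -P(4)·log₂(P(4)) = -(0.0918)·log₂(0.0918) = 0.31628
H(P) = 0.26808 + 0.43776 + 0.48914 + 0.31628 = 1.51126 bits

log₂(4) = 2.00000 bits

D_KL(P||U) = 2.00000 - 1.51126 = 0.48874 ≈ 0.4887 bits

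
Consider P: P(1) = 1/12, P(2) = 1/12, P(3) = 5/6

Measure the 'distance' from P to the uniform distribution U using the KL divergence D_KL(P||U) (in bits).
0.7683 bits

U(i) = 1/3 for all i

D_KL(P||U) = Σ P(x) log₂(P(x) / (1/3))
           = Σ P(x) log₂(P(x)) + log₂(3)
           = log₂(3) - H(P)

H(P) = -Σ P(x) log₂(P(x)):
  -P(1)·log₂(P(1)) = -(1/12)·log₂(1/12) = 0.29875
  -P(2)·log₂(P(2)) = -(1/12)·log₂(1/12) = 0.29875
  -P(3)·log₂(P(3)) = -(5/6)·log₂(5/6) = 0.21920
H(P) = 0.29875 + 0.29875 + 0.21920 = 0.81670 bits

log₂(3) = 1.58496 bits

D_KL(P||U) = 1.58496 - 0.81670 = 0.76826 ≈ 0.7683 bits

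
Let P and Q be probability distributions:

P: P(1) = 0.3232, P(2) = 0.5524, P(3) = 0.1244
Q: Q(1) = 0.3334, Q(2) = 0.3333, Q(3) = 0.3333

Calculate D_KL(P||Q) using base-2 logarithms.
0.2113 bits

D_KL(P||Q) = Σ P(x) log₂(P(x)/Q(x))

Computing term by term:
  P(1)·log₂(P(1)/Q(1)) = 0.3232·log₂(0.3232/0.3334) = -0.01449
  P(2)·log₂(P(2)/Q(2)) = 0.5524·log₂(0.5524/0.3333) = 0.40264
  P(3)·log₂(P(3)/Q(3)) = 0.1244·log₂(0.1244/0.3333) = -0.17688

D_KL(P||Q) = -0.01449 + 0.40264 - 0.17688 = 0.21127 ≈ 0.2113 bits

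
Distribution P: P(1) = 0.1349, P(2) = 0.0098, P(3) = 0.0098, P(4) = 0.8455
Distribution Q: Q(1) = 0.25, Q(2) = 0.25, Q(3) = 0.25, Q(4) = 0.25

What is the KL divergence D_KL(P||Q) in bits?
1.2746 bits

D_KL(P||Q) = Σ P(x) log₂(P(x)/Q(x))

Computing term by term:
  P(1)·log₂(P(1)/Q(1)) = 0.1349·log₂(0.1349/0.25) = -0.12007
  P(2)·log₂(P(2)/Q(2)) = 0.0098·log₂(0.0098/0.25) = -0.04580
  P(3)·log₂(P(3)/Q(3)) = 0.0098·log₂(0.0098/0.25) = -0.04580
  P(4)·log₂(P(4)/Q(4)) = 0.8455·log₂(0.8455/0.25) = 1.48628

D_KL(P||Q) = -0.12007 - 0.04580 - 0.04580 + 1.48628 = 1.27461 ≈ 1.2746 bits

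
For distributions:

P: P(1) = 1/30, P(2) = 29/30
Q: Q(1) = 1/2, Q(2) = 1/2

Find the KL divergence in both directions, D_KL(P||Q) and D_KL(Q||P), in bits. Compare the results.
D_KL(P||Q) = 0.7892 bits, D_KL(Q||P) = 1.4779 bits. D_KL(Q||P) is larger than D_KL(P||Q) by 0.6887 bits; the two directions differ.

D_KL(P||Q) = Σ P(x) log₂(P(x)/Q(x))

Computing term by term:
  P(1)·log₂(P(1)/Q(1)) = (1/30)·log₂((1/30)/(1/2)) = -0.13023
  P(2)·log₂(P(2)/Q(2)) = (29/30)·log₂((29/30)/(1/2)) = 0.91939

D_KL(P||Q) = -0.13023 + 0.91939 = 0.78916 ≈ 0.7892 bits

D_KL(Q||P) = Σ Q(x) log₂(Q(x)/P(x))

Computing term by term:
  Q(1)·log₂(Q(1)/P(1)) = (1/2)·log₂((1/2)/(1/30)) = 1.95345
  Q(2)·log₂(Q(2)/P(2)) = (1/2)·log₂((1/2)/(29/30)) = -0.47555

D_KL(Q||P) = 1.95345 - 0.47555 = 1.47790 ≈ 1.4779 bits

These are NOT equal (difference: 0.6887 bits). KL divergence is asymmetric: D_KL(P||Q) ≠ D_KL(Q||P) in general.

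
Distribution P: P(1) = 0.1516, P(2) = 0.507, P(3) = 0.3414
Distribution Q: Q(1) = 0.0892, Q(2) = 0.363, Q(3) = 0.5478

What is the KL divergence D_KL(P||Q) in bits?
0.1275 bits

D_KL(P||Q) = Σ P(x) log₂(P(x)/Q(x))

Computing term by term:
  P(1)·log₂(P(1)/Q(1)) = 0.1516·log₂(0.1516/0.0892) = 0.11600
  P(2)·log₂(P(2)/Q(2)) = 0.507·log₂(0.507/0.363) = 0.24438
  P(3)·log₂(P(3)/Q(3)) = 0.3414·log₂(0.3414/0.5478) = -0.23290

D_KL(P||Q) = 0.11600 + 0.24438 - 0.23290 = 0.12748 ≈ 0.1275 bits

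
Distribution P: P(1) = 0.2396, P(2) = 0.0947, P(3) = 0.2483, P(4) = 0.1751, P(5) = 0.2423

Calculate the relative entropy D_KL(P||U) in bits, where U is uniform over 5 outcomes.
0.0713 bits

U(i) = 1/5 for all i

D_KL(P||U) = Σ P(x) log₂(P(x) / (1/5))
           = Σ P(x) log₂(P(x)) + log₂(5)
           = log₂(5) - H(P)

H(P) = -Σ P(x) log₂(P(x)):
  -P(1)·log₂(P(1)) = -(0.2396)·log₂(0.2396) = 0.49389
  -P(2)·log₂(P(2)) = -(0.0947)·log₂(0.0947) = 0.32203
  -P(3)·log₂(P(3)) = -(0.2483)·log₂(0.2483) = 0.49904
  -P(4)·log₂(P(4)) = -(0.1751)·log₂(0.1751) = 0.44016
  -P(5)·log₂(P(5)) = -(0.2423)·log₂(0.2423) = 0.49554
H(P) = 0.49389 + 0.32203 + 0.49904 + 0.44016 + 0.49554 = 2.25066 bits

log₂(5) = 2.32193 bits

D_KL(P||U) = 2.32193 - 2.25066 = 0.07127 ≈ 0.0713 bits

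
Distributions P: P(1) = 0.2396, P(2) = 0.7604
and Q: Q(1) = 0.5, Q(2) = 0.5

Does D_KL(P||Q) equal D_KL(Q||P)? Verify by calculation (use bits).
D_KL(P||Q) = 0.2056 bits, D_KL(Q||P) = 0.2282 bits. No — D_KL(P||Q) ≠ D_KL(Q||P) for this pair.

D_KL(P||Q) = Σ P(x) log₂(P(x)/Q(x))

Computing term by term:
  P(1)·log₂(P(1)/Q(1)) = 0.2396·log₂(0.2396/0.5) = -0.25429
  P(2)·log₂(P(2)/Q(2)) = 0.7604·log₂(0.7604/0.5) = 0.45991

D_KL(P||Q) = -0.25429 + 0.45991 = 0.20562 ≈ 0.2056 bits

D_KL(Q||P) = Σ Q(x) log₂(Q(x)/P(x))

Computing term by term:
  Q(1)·log₂(Q(1)/P(1)) = 0.5·log₂(0.5/0.2396) = 0.53065
  Q(2)·log₂(Q(2)/P(2)) = 0.5·log₂(0.5/0.7604) = -0.30242

D_KL(Q||P) = 0.53065 - 0.30242 = 0.22823 ≈ 0.2282 bits

These are NOT equal (difference: 0.0226 bits). KL divergence is asymmetric: D_KL(P||Q) ≠ D_KL(Q||P) in general.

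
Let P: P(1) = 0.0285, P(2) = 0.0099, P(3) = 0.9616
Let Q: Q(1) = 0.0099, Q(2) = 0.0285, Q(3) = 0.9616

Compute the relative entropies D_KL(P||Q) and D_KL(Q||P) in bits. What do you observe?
D_KL(P||Q) = 0.0284 bits, D_KL(Q||P) = 0.0284 bits. The two directions give the same value here, because Q is a self-inverse relabeling of P; in general KL divergence is asymmetric.

D_KL(P||Q) = Σ P(x) log₂(P(x)/Q(x))

Computing term by term:
  P(1)·log₂(P(1)/Q(1)) = 0.0285·log₂(0.0285/0.0099) = 0.04348
  P(2)·log₂(P(2)/Q(2)) = 0.0099·log₂(0.0099/0.0285) = -0.01510
  P(3)·log₂(P(3)/Q(3)) = 0.9616·log₂(0.9616/0.9616) = 0.00000

D_KL(P||Q) = 0.04348 - 0.01510 + 0.00000 = 0.02838 ≈ 0.0284 bits

D_KL(Q||P) = Σ Q(x) log₂(Q(x)/P(x))

Computing term by term:
  Q(1)·log₂(Q(1)/P(1)) = 0.0099·log₂(0.0099/0.0285) = -0.01510
  Q(2)·log₂(Q(2)/P(2)) = 0.0285·log₂(0.0285/0.0099) = 0.04348
  Q(3)·log₂(Q(3)/P(3)) = 0.9616·log₂(0.9616/0.9616) = 0.00000

D_KL(Q||P) = -0.01510 + 0.04348 + 0.00000 = 0.02838 ≈ 0.0284 bits

These ARE equal here. Q is P with outcomes relabeled (Q(1) = P(2), Q(2) = P(1)) by a relabeling that is its own inverse, so the two sums contain exactly the same terms in a different order. This is a special case — KL divergence is not symmetric in general: D_KL(P||Q) ≠ D_KL(Q||P) for most P, Q.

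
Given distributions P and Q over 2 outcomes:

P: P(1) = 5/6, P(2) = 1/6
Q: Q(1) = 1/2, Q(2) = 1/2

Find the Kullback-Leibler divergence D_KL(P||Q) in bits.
0.3500 bits

D_KL(P||Q) = Σ P(x) log₂(P(x)/Q(x))

Computing term by term:
  P(1)·log₂(P(1)/Q(1)) = (5/6)·log₂((5/6)/(1/2)) = 0.61414
  P(2)·log₂(P(2)/Q(2)) = (1/6)·log₂((1/6)/(1/2)) = -0.26416

D_KL(P||Q) = 0.61414 - 0.26416 = 0.34998 ≈ 0.3500 bits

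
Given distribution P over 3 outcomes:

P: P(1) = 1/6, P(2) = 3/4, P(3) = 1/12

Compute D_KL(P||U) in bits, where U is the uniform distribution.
0.5441 bits

U(i) = 1/3 for all i

D_KL(P||U) = Σ P(x) log₂(P(x) / (1/3))
           = Σ P(x) log₂(P(x)) + log₂(3)
           = log₂(3) - H(P)

H(P) = -Σ P(x) log₂(P(x)):
  -P(1)·log₂(P(1)) = -(1/6)·log₂(1/6) = 0.43083
  -P(2)·log₂(P(2)) = -(3/4)·log₂(3/4) = 0.31128
  -P(3)·log₂(P(3)) = -(1/12)·log₂(1/12) = 0.29875
H(P) = 0.43083 + 0.31128 + 0.29875 = 1.04086 bits

log₂(3) = 1.58496 bits

D_KL(P||U) = 1.58496 - 1.04086 = 0.54410 ≈ 0.5441 bits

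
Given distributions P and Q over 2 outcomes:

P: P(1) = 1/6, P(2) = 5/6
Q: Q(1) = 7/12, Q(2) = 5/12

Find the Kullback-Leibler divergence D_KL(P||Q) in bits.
0.5321 bits

D_KL(P||Q) = Σ P(x) log₂(P(x)/Q(x))

Computing term by term:
  P(1)·log₂(P(1)/Q(1)) = (1/6)·log₂((1/6)/(7/12)) = -0.30123
  P(2)·log₂(P(2)/Q(2)) = (5/6)·log₂((5/6)/(5/12)) = 0.83333

D_KL(P||Q) = -0.30123 + 0.83333 = 0.53210 ≈ 0.5321 bits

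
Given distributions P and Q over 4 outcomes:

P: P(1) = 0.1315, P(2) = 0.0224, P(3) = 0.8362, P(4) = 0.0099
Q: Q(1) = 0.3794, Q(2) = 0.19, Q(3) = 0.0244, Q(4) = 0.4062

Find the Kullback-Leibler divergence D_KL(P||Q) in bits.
3.9405 bits

D_KL(P||Q) = Σ P(x) log₂(P(x)/Q(x))

Computing term by term:
  P(1)·log₂(P(1)/Q(1)) = 0.1315·log₂(0.1315/0.3794) = -0.20102
  P(2)·log₂(P(2)/Q(2)) = 0.0224·log₂(0.0224/0.19) = -0.06909
  P(3)·log₂(P(3)/Q(3)) = 0.8362·log₂(0.8362/0.0244) = 4.26370
  P(4)·log₂(P(4)/Q(4)) = 0.0099·log₂(0.0099/0.4062) = -0.05305

D_KL(P||Q) = -0.20102 - 0.06909 + 4.26370 - 0.05305 = 3.94054 ≈ 3.9405 bits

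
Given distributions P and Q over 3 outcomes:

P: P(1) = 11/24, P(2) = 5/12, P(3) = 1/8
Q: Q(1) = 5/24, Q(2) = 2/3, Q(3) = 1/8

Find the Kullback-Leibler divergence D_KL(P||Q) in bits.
0.2388 bits

D_KL(P||Q) = Σ P(x) log₂(P(x)/Q(x))

Computing term by term:
  P(1)·log₂(P(1)/Q(1)) = (11/24)·log₂((11/24)/(5/24)) = 0.52136
  P(2)·log₂(P(2)/Q(2)) = (5/12)·log₂((5/12)/(2/3)) = -0.28253
  P(3)·log₂(P(3)/Q(3)) = (1/8)·log₂((1/8)/(1/8)) = 0.00000

D_KL(P||Q) = 0.52136 - 0.28253 + 0.00000 = 0.23883 ≈ 0.2388 bits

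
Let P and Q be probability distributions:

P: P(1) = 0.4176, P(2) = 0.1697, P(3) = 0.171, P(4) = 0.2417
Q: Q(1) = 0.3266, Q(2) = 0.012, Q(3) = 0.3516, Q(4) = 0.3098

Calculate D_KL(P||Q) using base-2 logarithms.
0.5323 bits

D_KL(P||Q) = Σ P(x) log₂(P(x)/Q(x))

Computing term by term:
  P(1)·log₂(P(1)/Q(1)) = 0.4176·log₂(0.4176/0.3266) = 0.14808
  P(2)·log₂(P(2)/Q(2)) = 0.1697·log₂(0.1697/0.012) = 0.64857
  P(3)·log₂(P(3)/Q(3)) = 0.171·log₂(0.171/0.3516) = -0.17783
  P(4)·log₂(P(4)/Q(4)) = 0.2417·log₂(0.2417/0.3098) = -0.08656

D_KL(P||Q) = 0.14808 + 0.64857 - 0.17783 - 0.08656 = 0.53226 ≈ 0.5323 bits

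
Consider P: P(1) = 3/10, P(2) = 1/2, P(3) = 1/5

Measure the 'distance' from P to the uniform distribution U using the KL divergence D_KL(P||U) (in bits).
0.0995 bits

U(i) = 1/3 for all i

D_KL(P||U) = Σ P(x) log₂(P(x) / (1/3))
           = Σ P(x) log₂(P(x)) + log₂(3)
           = log₂(3) - H(P)

H(P) = -Σ P(x) log₂(P(x)):
  -P(1)·log₂(P(1)) = -(3/10)·log₂(3/10) = 0.52109
  -P(2)·log₂(P(2)) = -(1/2)·log₂(1/2) = 0.50000
  -P(3)·log₂(P(3)) = -(1/5)·log₂(1/5) = 0.46439
H(P) = 0.52109 + 0.50000 + 0.46439 = 1.48548 bits

log₂(3) = 1.58496 bits

D_KL(P||U) = 1.58496 - 1.48548 = 0.09948 ≈ 0.0995 bits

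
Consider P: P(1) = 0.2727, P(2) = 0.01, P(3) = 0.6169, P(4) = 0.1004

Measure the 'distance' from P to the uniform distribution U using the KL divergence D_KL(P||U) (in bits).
0.6595 bits

U(i) = 1/4 for all i

D_KL(P||U) = Σ P(x) log₂(P(x) / (1/4))
           = Σ P(x) log₂(P(x)) + log₂(4)
           = log₂(4) - H(P)

H(P) = -Σ P(x) log₂(P(x)):
  -P(1)·log₂(P(1)) = -(0.2727)·log₂(0.2727) = 0.51121
  -P(2)·log₂(P(2)) = -(0.01)·log₂(0.01) = 0.06644
  -P(3)·log₂(P(3)) = -(0.6169)·log₂(0.6169) = 0.42991
  -P(4)·log₂(P(4)) = -(0.1004)·log₂(0.1004) = 0.33294
H(P) = 0.51121 + 0.06644 + 0.42991 + 0.33294 = 1.34050 bits

log₂(4) = 2.00000 bits

D_KL(P||U) = 2.00000 - 1.34050 = 0.65950 ≈ 0.6595 bits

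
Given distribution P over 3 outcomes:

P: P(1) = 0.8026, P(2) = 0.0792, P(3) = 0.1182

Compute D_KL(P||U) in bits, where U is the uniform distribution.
0.6765 bits

U(i) = 1/3 for all i

D_KL(P||U) = Σ P(x) log₂(P(x) / (1/3))
           = Σ P(x) log₂(P(x)) + log₂(3)
           = log₂(3) - H(P)

H(P) = -Σ P(x) log₂(P(x)):
  -P(1)·log₂(P(1)) = -(0.8026)·log₂(0.8026) = 0.25462
  -P(2)·log₂(P(2)) = -(0.0792)·log₂(0.0792) = 0.28974
  -P(3)·log₂(P(3)) = -(0.1182)·log₂(0.1182) = 0.36414
H(P) = 0.25462 + 0.28974 + 0.36414 = 0.90850 bits

log₂(3) = 1.58496 bits

D_KL(P||U) = 1.58496 - 0.90850 = 0.67646 ≈ 0.6765 bits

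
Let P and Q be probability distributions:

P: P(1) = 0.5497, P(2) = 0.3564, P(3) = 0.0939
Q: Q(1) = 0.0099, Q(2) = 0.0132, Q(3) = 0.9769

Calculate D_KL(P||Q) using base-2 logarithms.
4.5629 bits

D_KL(P||Q) = Σ P(x) log₂(P(x)/Q(x))

Computing term by term:
  P(1)·log₂(P(1)/Q(1)) = 0.5497·log₂(0.5497/0.0099) = 3.18555
  P(2)·log₂(P(2)/Q(2)) = 0.3564·log₂(0.3564/0.0132) = 1.69464
  P(3)·log₂(P(3)/Q(3)) = 0.0939·log₂(0.0939/0.9769) = -0.31729

D_KL(P||Q) = 3.18555 + 1.69464 - 0.31729 = 4.56290 ≈ 4.5629 bits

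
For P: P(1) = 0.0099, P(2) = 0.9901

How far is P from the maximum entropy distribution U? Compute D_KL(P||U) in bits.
0.9199 bits

U(i) = 1/2 for all i

D_KL(P||U) = Σ P(x) log₂(P(x) / (1/2))
           = Σ P(x) log₂(P(x)) + log₂(2)
           = log₂(2) - H(P)

H(P) = -Σ P(x) log₂(P(x)):
  -P(1)·log₂(P(1)) = -(0.0099)·log₂(0.0099) = 0.06592
  -P(2)·log₂(P(2)) = -(0.9901)·log₂(0.9901) = 0.01421
H(P) = 0.06592 + 0.01421 = 0.08013 bits

log₂(2) = 1.00000 bits

D_KL(P||U) = 1.00000 - 0.08013 = 0.91987 ≈ 0.9199 bits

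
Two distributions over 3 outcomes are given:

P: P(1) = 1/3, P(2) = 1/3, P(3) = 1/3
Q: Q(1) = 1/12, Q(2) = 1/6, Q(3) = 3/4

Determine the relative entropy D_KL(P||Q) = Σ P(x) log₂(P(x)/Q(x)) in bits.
0.6100 bits

D_KL(P||Q) = Σ P(x) log₂(P(x)/Q(x))

Computing term by term:
  P(1)·log₂(P(1)/Q(1)) = (1/3)·log₂((1/3)/(1/12)) = 0.66667
  P(2)·log₂(P(2)/Q(2)) = (1/3)·log₂((1/3)/(1/6)) = 0.33333
  P(3)·log₂(P(3)/Q(3)) = (1/3)·log₂((1/3)/(3/4)) = -0.38998

D_KL(P||Q) = 0.66667 + 0.33333 - 0.38998 = 0.61002 ≈ 0.6100 bits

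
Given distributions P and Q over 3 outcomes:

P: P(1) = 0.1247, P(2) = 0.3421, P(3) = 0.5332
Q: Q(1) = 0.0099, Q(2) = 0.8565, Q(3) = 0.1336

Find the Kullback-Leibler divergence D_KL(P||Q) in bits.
1.0675 bits

D_KL(P||Q) = Σ P(x) log₂(P(x)/Q(x))

Computing term by term:
  P(1)·log₂(P(1)/Q(1)) = 0.1247·log₂(0.1247/0.0099) = 0.45576
  P(2)·log₂(P(2)/Q(2)) = 0.3421·log₂(0.3421/0.8565) = -0.45295
  P(3)·log₂(P(3)/Q(3)) = 0.5332·log₂(0.5332/0.1336) = 1.06467

D_KL(P||Q) = 0.45576 - 0.45295 + 1.06467 = 1.06748 ≈ 1.0675 bits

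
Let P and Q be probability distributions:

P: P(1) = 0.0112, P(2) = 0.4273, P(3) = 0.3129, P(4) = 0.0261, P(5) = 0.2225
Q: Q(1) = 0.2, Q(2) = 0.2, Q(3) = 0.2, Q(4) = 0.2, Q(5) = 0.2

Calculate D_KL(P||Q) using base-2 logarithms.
0.5810 bits

D_KL(P||Q) = Σ P(x) log₂(P(x)/Q(x))

Computing term by term:
  P(1)·log₂(P(1)/Q(1)) = 0.0112·log₂(0.0112/0.2) = -0.04657
  P(2)·log₂(P(2)/Q(2)) = 0.4273·log₂(0.4273/0.2) = 0.46800
  P(3)·log₂(P(3)/Q(3)) = 0.3129·log₂(0.3129/0.2) = 0.20204
  P(4)·log₂(P(4)/Q(4)) = 0.0261·log₂(0.0261/0.2) = -0.07668
  P(5)·log₂(P(5)/Q(5)) = 0.2225·log₂(0.2225/0.2) = 0.03422

D_KL(P||Q) = -0.04657 + 0.46800 + 0.20204 - 0.07668 + 0.03422 = 0.58101 ≈ 0.5810 bits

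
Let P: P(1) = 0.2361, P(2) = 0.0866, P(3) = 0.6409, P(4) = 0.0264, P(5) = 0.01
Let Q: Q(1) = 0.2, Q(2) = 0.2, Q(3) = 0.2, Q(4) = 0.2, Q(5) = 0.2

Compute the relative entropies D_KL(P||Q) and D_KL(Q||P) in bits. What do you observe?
D_KL(P||Q) = 0.9084 bits, D_KL(Q||P) = 1.3063 bits. The two directions give different values (D_KL(Q||P) exceeds D_KL(P||Q) by 0.3979 bits): KL divergence is asymmetric.

D_KL(P||Q) = Σ P(x) log₂(P(x)/Q(x))

Computing term by term:
  P(1)·log₂(P(1)/Q(1)) = 0.2361·log₂(0.2361/0.2) = 0.05652
  P(2)·log₂(P(2)/Q(2)) = 0.0866·log₂(0.0866/0.2) = -0.10457
  P(3)·log₂(P(3)/Q(3)) = 0.6409·log₂(0.6409/0.2) = 1.07678
  P(4)·log₂(P(4)/Q(4)) = 0.0264·log₂(0.0264/0.2) = -0.07712
  P(5)·log₂(P(5)/Q(5)) = 0.01·log₂(0.01/0.2) = -0.04322

D_KL(P||Q) = 0.05652 - 0.10457 + 1.07678 - 0.07712 - 0.04322 = 0.90839 ≈ 0.9084 bits

D_KL(Q||P) = Σ Q(x) log₂(Q(x)/P(x))

Computing term by term:
  Q(1)·log₂(Q(1)/P(1)) = 0.2·log₂(0.2/0.2361) = -0.04788
  Q(2)·log₂(Q(2)/P(2)) = 0.2·log₂(0.2/0.0866) = 0.24151
  Q(3)·log₂(Q(3)/P(3)) = 0.2·log₂(0.2/0.6409) = -0.33602
  Q(4)·log₂(Q(4)/P(4)) = 0.2·log₂(0.2/0.0264) = 0.58428
  Q(5)·log₂(Q(5)/P(5)) = 0.2·log₂(0.2/0.01) = 0.86439

D_KL(Q||P) = -0.04788 + 0.24151 - 0.33602 + 0.58428 + 0.86439 = 1.30628 ≈ 1.3063 bits

These are NOT equal (difference: 0.3979 bits). KL divergence is asymmetric: D_KL(P||Q) ≠ D_KL(Q||P) in general.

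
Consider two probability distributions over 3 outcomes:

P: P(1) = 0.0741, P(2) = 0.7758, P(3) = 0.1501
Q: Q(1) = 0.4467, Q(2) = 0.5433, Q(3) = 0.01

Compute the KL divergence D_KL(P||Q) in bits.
0.7932 bits

D_KL(P||Q) = Σ P(x) log₂(P(x)/Q(x))

Computing term by term:
  P(1)·log₂(P(1)/Q(1)) = 0.0741·log₂(0.0741/0.4467) = -0.19205
  P(2)·log₂(P(2)/Q(2)) = 0.7758·log₂(0.7758/0.5433) = 0.39871
  P(3)·log₂(P(3)/Q(3)) = 0.1501·log₂(0.1501/0.01) = 0.58657

D_KL(P||Q) = -0.19205 + 0.39871 + 0.58657 = 0.79323 ≈ 0.7932 bits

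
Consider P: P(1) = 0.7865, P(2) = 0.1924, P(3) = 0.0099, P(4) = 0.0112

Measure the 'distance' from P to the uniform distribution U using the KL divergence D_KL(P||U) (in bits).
1.1315 bits

U(i) = 1/4 for all i

D_KL(P||U) = Σ P(x) log₂(P(x) / (1/4))
           = Σ P(x) log₂(P(x)) + log₂(4)
           = log₂(4) - H(P)

H(P) = -Σ P(x) log₂(P(x)):
  -P(1)·log₂(P(1)) = -(0.7865)·log₂(0.7865) = 0.27251
  -P(2)·log₂(P(2)) = -(0.1924)·log₂(0.1924) = 0.45749
  -P(3)·log₂(P(3)) = -(0.0099)·log₂(0.0099) = 0.06592
  -P(4)·log₂(P(4)) = -(0.0112)·log₂(0.0112) = 0.07258
H(P) = 0.27251 + 0.45749 + 0.06592 + 0.07258 = 0.86850 bits

log₂(4) = 2.00000 bits

D_KL(P||U) = 2.00000 - 0.86850 = 1.13150 ≈ 1.1315 bits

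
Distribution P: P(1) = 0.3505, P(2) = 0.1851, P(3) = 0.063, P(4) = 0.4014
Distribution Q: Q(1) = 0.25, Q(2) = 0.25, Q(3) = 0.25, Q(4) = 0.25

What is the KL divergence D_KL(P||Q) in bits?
0.2395 bits

D_KL(P||Q) = Σ P(x) log₂(P(x)/Q(x))

Computing term by term:
  P(1)·log₂(P(1)/Q(1)) = 0.3505·log₂(0.3505/0.25) = 0.17086
  P(2)·log₂(P(2)/Q(2)) = 0.1851·log₂(0.1851/0.25) = -0.08026
  P(3)·log₂(P(3)/Q(3)) = 0.063·log₂(0.063/0.25) = -0.12528
  P(4)·log₂(P(4)/Q(4)) = 0.4014·log₂(0.4014/0.25) = 0.27420

D_KL(P||Q) = 0.17086 - 0.08026 - 0.12528 + 0.27420 = 0.23952 ≈ 0.2395 bits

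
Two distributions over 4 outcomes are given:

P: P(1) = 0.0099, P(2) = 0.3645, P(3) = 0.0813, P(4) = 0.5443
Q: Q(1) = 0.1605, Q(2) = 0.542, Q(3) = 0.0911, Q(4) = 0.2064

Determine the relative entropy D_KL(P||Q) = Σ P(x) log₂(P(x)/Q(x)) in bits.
0.4997 bits

D_KL(P||Q) = Σ P(x) log₂(P(x)/Q(x))

Computing term by term:
  P(1)·log₂(P(1)/Q(1)) = 0.0099·log₂(0.0099/0.1605) = -0.03979
  P(2)·log₂(P(2)/Q(2)) = 0.3645·log₂(0.3645/0.542) = -0.20863
  P(3)·log₂(P(3)/Q(3)) = 0.0813·log₂(0.0813/0.0911) = -0.01335
  P(4)·log₂(P(4)/Q(4)) = 0.5443·log₂(0.5443/0.2064) = 0.76145

D_KL(P||Q) = -0.03979 - 0.20863 - 0.01335 + 0.76145 = 0.49968 ≈ 0.4997 bits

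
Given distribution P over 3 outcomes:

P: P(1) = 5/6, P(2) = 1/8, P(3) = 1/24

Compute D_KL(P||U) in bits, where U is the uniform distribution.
0.7997 bits

U(i) = 1/3 for all i

D_KL(P||U) = Σ P(x) log₂(P(x) / (1/3))
           = Σ P(x) log₂(P(x)) + log₂(3)
           = log₂(3) - H(P)

H(P) = -Σ P(x) log₂(P(x)):
  -P(1)·log₂(P(1)) = -(5/6)·log₂(5/6) = 0.21920
  -P(2)·log₂(P(2)) = -(1/8)·log₂(1/8) = 0.37500
  -P(3)·log₂(P(3)) = -(1/24)·log₂(1/24) = 0.19104
H(P) = 0.21920 + 0.37500 + 0.19104 = 0.78524 bits

log₂(3) = 1.58496 bits

D_KL(P||U) = 1.58496 - 0.78524 = 0.79972 ≈ 0.7997 bits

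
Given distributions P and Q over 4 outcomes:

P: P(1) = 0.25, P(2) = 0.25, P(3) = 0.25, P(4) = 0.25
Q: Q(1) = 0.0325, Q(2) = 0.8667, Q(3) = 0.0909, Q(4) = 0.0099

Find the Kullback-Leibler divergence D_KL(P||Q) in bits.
1.8169 bits

D_KL(P||Q) = Σ P(x) log₂(P(x)/Q(x))

Computing term by term:
  P(1)·log₂(P(1)/Q(1)) = 0.25·log₂(0.25/0.0325) = 0.73585
  P(2)·log₂(P(2)/Q(2)) = 0.25·log₂(0.25/0.8667) = -0.44840
  P(3)·log₂(P(3)/Q(3)) = 0.25·log₂(0.25/0.0909) = 0.36489
  P(4)·log₂(P(4)/Q(4)) = 0.25·log₂(0.25/0.0099) = 1.16459

D_KL(P||Q) = 0.73585 - 0.44840 + 0.36489 + 1.16459 = 1.81693 ≈ 1.8169 bits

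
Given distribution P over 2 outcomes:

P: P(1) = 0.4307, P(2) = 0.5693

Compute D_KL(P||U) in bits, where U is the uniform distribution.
0.0139 bits

U(i) = 1/2 for all i

D_KL(P||U) = Σ P(x) log₂(P(x) / (1/2))
           = Σ P(x) log₂(P(x)) + log₂(2)
           = log₂(2) - H(P)

H(P) = -Σ P(x) log₂(P(x)):
  -P(1)·log₂(P(1)) = -(0.4307)·log₂(0.4307) = 0.52341
  -P(2)·log₂(P(2)) = -(0.5693)·log₂(0.5693) = 0.46269
H(P) = 0.52341 + 0.46269 = 0.98610 bits

log₂(2) = 1.00000 bits

D_KL(P||U) = 1.00000 - 0.98610 = 0.01390 ≈ 0.0139 bits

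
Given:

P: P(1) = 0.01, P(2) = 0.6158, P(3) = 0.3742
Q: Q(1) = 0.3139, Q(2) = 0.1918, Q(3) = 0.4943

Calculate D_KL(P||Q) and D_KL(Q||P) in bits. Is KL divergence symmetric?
D_KL(P||Q) = 0.8363 bits, D_KL(Q||P) = 1.4365 bits. No, KL divergence is not symmetric.

D_KL(P||Q) = Σ P(x) log₂(P(x)/Q(x))

Computing term by term:
  P(1)·log₂(P(1)/Q(1)) = 0.01·log₂(0.01/0.3139) = -0.04972
  P(2)·log₂(P(2)/Q(2)) = 0.6158·log₂(0.6158/0.1918) = 1.03630
  P(3)·log₂(P(3)/Q(3)) = 0.3742·log₂(0.3742/0.4943) = -0.15027

D_KL(P||Q) = -0.04972 + 1.03630 - 0.15027 = 0.83631 ≈ 0.8363 bits

D_KL(Q||P) = Σ Q(x) log₂(Q(x)/P(x))

Computing term by term:
  Q(1)·log₂(Q(1)/P(1)) = 0.3139·log₂(0.3139/0.01) = 1.56078
  Q(2)·log₂(Q(2)/P(2)) = 0.1918·log₂(0.1918/0.6158) = -0.32277
  Q(3)·log₂(Q(3)/P(3)) = 0.4943·log₂(0.4943/0.3742) = 0.19850

D_KL(Q||P) = 1.56078 - 0.32277 + 0.19850 = 1.43651 ≈ 1.4365 bits

These are NOT equal (difference: 0.6002 bits). KL divergence is asymmetric: D_KL(P||Q) ≠ D_KL(Q||P) in general.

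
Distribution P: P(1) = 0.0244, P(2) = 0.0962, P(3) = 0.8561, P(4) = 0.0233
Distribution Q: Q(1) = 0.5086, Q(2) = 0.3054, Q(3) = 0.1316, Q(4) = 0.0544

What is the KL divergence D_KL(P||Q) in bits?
2.0171 bits

D_KL(P||Q) = Σ P(x) log₂(P(x)/Q(x))

Computing term by term:
  P(1)·log₂(P(1)/Q(1)) = 0.0244·log₂(0.0244/0.5086) = -0.10691
  P(2)·log₂(P(2)/Q(2)) = 0.0962·log₂(0.0962/0.3054) = -0.16033
  P(3)·log₂(P(3)/Q(3)) = 0.8561·log₂(0.8561/0.1316) = 2.31286
  P(4)·log₂(P(4)/Q(4)) = 0.0233·log₂(0.0233/0.0544) = -0.02850

D_KL(P||Q) = -0.10691 - 0.16033 + 2.31286 - 0.02850 = 2.01712 ≈ 2.0171 bits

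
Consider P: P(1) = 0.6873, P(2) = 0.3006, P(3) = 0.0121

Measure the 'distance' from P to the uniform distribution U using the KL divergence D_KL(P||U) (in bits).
0.6148 bits

U(i) = 1/3 for all i

D_KL(P||U) = Σ P(x) log₂(P(x) / (1/3))
           = Σ P(x) log₂(P(x)) + log₂(3)
           = log₂(3) - H(P)

H(P) = -Σ P(x) log₂(P(x)):
  -P(1)·log₂(P(1)) = -(0.6873)·log₂(0.6873) = 0.37182
  -P(2)·log₂(P(2)) = -(0.3006)·log₂(0.3006) = 0.52127
  -P(3)·log₂(P(3)) = -(0.0121)·log₂(0.0121) = 0.07706
H(P) = 0.37182 + 0.52127 + 0.07706 = 0.97015 bits

log₂(3) = 1.58496 bits

D_KL(P||U) = 1.58496 - 0.97015 = 0.61481 ≈ 0.6148 bits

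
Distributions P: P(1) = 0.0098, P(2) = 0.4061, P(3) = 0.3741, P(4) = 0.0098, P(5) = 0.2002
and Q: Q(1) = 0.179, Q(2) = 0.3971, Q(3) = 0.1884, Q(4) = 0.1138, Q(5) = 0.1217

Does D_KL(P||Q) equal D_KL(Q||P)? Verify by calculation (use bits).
D_KL(P||Q) = 0.4514 bits, D_KL(Q||P) = 0.8661 bits. No — D_KL(P||Q) ≠ D_KL(Q||P) for this pair.

D_KL(P||Q) = Σ P(x) log₂(P(x)/Q(x))

Computing term by term:
  P(1)·log₂(P(1)/Q(1)) = 0.0098·log₂(0.0098/0.179) = -0.04107
  P(2)·log₂(P(2)/Q(2)) = 0.4061·log₂(0.4061/0.3971) = 0.01313
  P(3)·log₂(P(3)/Q(3)) = 0.3741·log₂(0.3741/0.1884) = 0.37022
  P(4)·log₂(P(4)/Q(4)) = 0.0098·log₂(0.0098/0.1138) = -0.03467
  P(5)·log₂(P(5)/Q(5)) = 0.2002·log₂(0.2002/0.1217) = 0.14377

D_KL(P||Q) = -0.04107 + 0.01313 + 0.37022 - 0.03467 + 0.14377 = 0.45138 ≈ 0.4514 bits

D_KL(Q||P) = Σ Q(x) log₂(Q(x)/P(x))

Computing term by term:
  Q(1)·log₂(Q(1)/P(1)) = 0.179·log₂(0.179/0.0098) = 0.75020
  Q(2)·log₂(Q(2)/P(2)) = 0.3971·log₂(0.3971/0.4061) = -0.01284
  Q(3)·log₂(Q(3)/P(3)) = 0.1884·log₂(0.1884/0.3741) = -0.18645
  Q(4)·log₂(Q(4)/P(4)) = 0.1138·log₂(0.1138/0.0098) = 0.40258
  Q(5)·log₂(Q(5)/P(5)) = 0.1217·log₂(0.1217/0.2002) = -0.08739

D_KL(Q||P) = 0.75020 - 0.01284 - 0.18645 + 0.40258 - 0.08739 = 0.86610 ≈ 0.8661 bits

These are NOT equal (difference: 0.4147 bits). KL divergence is asymmetric: D_KL(P||Q) ≠ D_KL(Q||P) in general.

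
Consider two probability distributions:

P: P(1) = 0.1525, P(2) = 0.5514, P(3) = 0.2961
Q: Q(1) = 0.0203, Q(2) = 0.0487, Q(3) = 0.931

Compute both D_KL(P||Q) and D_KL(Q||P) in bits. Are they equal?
D_KL(P||Q) = 1.8848 bits, D_KL(Q||P) = 1.3091 bits. No, they are not equal.

D_KL(P||Q) = Σ P(x) log₂(P(x)/Q(x))

Computing term by term:
  P(1)·log₂(P(1)/Q(1)) = 0.1525·log₂(0.1525/0.0203) = 0.44366
  P(2)·log₂(P(2)/Q(2)) = 0.5514·log₂(0.5514/0.0487) = 1.93051
  P(3)·log₂(P(3)/Q(3)) = 0.2961·log₂(0.2961/0.931) = -0.48936

D_KL(P||Q) = 0.44366 + 1.93051 - 0.48936 = 1.88481 ≈ 1.8848 bits

D_KL(Q||P) = Σ Q(x) log₂(Q(x)/P(x))

Computing term by term:
  Q(1)·log₂(Q(1)/P(1)) = 0.0203·log₂(0.0203/0.1525) = -0.05906
  Q(2)·log₂(Q(2)/P(2)) = 0.0487·log₂(0.0487/0.5514) = -0.17050
  Q(3)·log₂(Q(3)/P(3)) = 0.931·log₂(0.931/0.2961) = 1.53866

D_KL(Q||P) = -0.05906 - 0.17050 + 1.53866 = 1.30910 ≈ 1.3091 bits

These are NOT equal (difference: 0.5757 bits). KL divergence is asymmetric: D_KL(P||Q) ≠ D_KL(Q||P) in general.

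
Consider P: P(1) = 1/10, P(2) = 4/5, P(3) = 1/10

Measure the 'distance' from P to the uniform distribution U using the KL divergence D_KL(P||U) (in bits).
0.6630 bits

U(i) = 1/3 for all i

D_KL(P||U) = Σ P(x) log₂(P(x) / (1/3))
           = Σ P(x) log₂(P(x)) + log₂(3)
           = log₂(3) - H(P)

H(P) = -Σ P(x) log₂(P(x)):
  -P(1)·log₂(P(1)) = -(1/10)·log₂(1/10) = 0.33219
  -P(2)·log₂(P(2)) = -(4/5)·log₂(4/5) = 0.25754
  -P(3)·log₂(P(3)) = -(1/10)·log₂(1/10) = 0.33219
H(P) = 0.33219 + 0.25754 + 0.33219 = 0.92192 bits

log₂(3) = 1.58496 bits

D_KL(P||U) = 1.58496 - 0.92192 = 0.66304 ≈ 0.6630 bits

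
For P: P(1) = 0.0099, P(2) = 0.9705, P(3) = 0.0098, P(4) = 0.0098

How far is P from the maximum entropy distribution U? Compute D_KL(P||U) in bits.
1.7614 bits

U(i) = 1/4 for all i

D_KL(P||U) = Σ P(x) log₂(P(x) / (1/4))
           = Σ P(x) log₂(P(x)) + log₂(4)
           = log₂(4) - H(P)

H(P) = -Σ P(x) log₂(P(x)):
  -P(1)·log₂(P(1)) = -(0.0099)·log₂(0.0099) = 0.06592
  -P(2)·log₂(P(2)) = -(0.9705)·log₂(0.9705) = 0.04193
  -P(3)·log₂(P(3)) = -(0.0098)·log₂(0.0098) = 0.06540
  -P(4)·log₂(P(4)) = -(0.0098)·log₂(0.0098) = 0.06540
H(P) = 0.06592 + 0.04193 + 0.06540 + 0.06540 = 0.23865 bits

log₂(4) = 2.00000 bits

D_KL(P||U) = 2.00000 - 0.23865 = 1.76135 ≈ 1.7614 bits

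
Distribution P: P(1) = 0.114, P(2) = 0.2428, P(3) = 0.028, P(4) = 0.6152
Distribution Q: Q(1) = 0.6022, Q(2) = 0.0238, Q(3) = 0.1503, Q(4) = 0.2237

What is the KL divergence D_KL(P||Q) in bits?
1.3698 bits

D_KL(P||Q) = Σ P(x) log₂(P(x)/Q(x))

Computing term by term:
  P(1)·log₂(P(1)/Q(1)) = 0.114·log₂(0.114/0.6022) = -0.27374
  P(2)·log₂(P(2)/Q(2)) = 0.2428·log₂(0.2428/0.0238) = 0.81356
  P(3)·log₂(P(3)/Q(3)) = 0.028·log₂(0.028/0.1503) = -0.06788
  P(4)·log₂(P(4)/Q(4)) = 0.6152·log₂(0.6152/0.2237) = 0.89788

D_KL(P||Q) = -0.27374 + 0.81356 - 0.06788 + 0.89788 = 1.36982 ≈ 1.3698 bits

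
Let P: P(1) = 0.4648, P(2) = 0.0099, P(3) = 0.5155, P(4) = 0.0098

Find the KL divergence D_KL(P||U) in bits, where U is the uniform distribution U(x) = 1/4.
0.8621 bits

U(i) = 1/4 for all i

D_KL(P||U) = Σ P(x) log₂(P(x) / (1/4))
           = Σ P(x) log₂(P(x)) + log₂(4)
           = log₂(4) - H(P)

H(P) = -Σ P(x) log₂(P(x)):
  -P(1)·log₂(P(1)) = -(0.4648)·log₂(0.4648) = 0.51375
  -P(2)·log₂(P(2)) = -(0.0099)·log₂(0.0099) = 0.06592
  -P(3)·log₂(P(3)) = -(0.5155)·log₂(0.5155) = 0.49280
  -P(4)·log₂(P(4)) = -(0.0098)·log₂(0.0098) = 0.06540
H(P) = 0.51375 + 0.06592 + 0.49280 + 0.06540 = 1.13787 bits

log₂(4) = 2.00000 bits

D_KL(P||U) = 2.00000 - 1.13787 = 0.86213 ≈ 0.8621 bits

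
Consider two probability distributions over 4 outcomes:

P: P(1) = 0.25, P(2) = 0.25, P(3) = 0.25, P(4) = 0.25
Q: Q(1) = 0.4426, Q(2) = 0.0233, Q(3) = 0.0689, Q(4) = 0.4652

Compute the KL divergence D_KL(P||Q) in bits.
0.8907 bits

D_KL(P||Q) = Σ P(x) log₂(P(x)/Q(x))

Computing term by term:
  P(1)·log₂(P(1)/Q(1)) = 0.25·log₂(0.25/0.4426) = -0.20602
  P(2)·log₂(P(2)/Q(2)) = 0.25·log₂(0.25/0.0233) = 0.85588
  P(3)·log₂(P(3)/Q(3)) = 0.25·log₂(0.25/0.0689) = 0.46484
  P(4)·log₂(P(4)/Q(4)) = 0.25·log₂(0.25/0.4652) = -0.22398

D_KL(P||Q) = -0.20602 + 0.85588 + 0.46484 - 0.22398 = 0.89072 ≈ 0.8907 bits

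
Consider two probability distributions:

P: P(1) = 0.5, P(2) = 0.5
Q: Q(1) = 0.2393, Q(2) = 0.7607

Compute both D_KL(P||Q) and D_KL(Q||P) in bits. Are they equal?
D_KL(P||Q) = 0.2289 bits, D_KL(Q||P) = 0.2061 bits. No, they are not equal.

D_KL(P||Q) = Σ P(x) log₂(P(x)/Q(x))

Computing term by term:
  P(1)·log₂(P(1)/Q(1)) = 0.5·log₂(0.5/0.2393) = 0.53155
  P(2)·log₂(P(2)/Q(2)) = 0.5·log₂(0.5/0.7607) = -0.30270

D_KL(P||Q) = 0.53155 - 0.30270 = 0.22885 ≈ 0.2289 bits

D_KL(Q||P) = Σ Q(x) log₂(Q(x)/P(x))

Computing term by term:
  Q(1)·log₂(Q(1)/P(1)) = 0.2393·log₂(0.2393/0.5) = -0.25440
  Q(2)·log₂(Q(2)/P(2)) = 0.7607·log₂(0.7607/0.5) = 0.46053

D_KL(Q||P) = -0.25440 + 0.46053 = 0.20613 ≈ 0.2061 bits

These are NOT equal (difference: 0.0228 bits). KL divergence is asymmetric: D_KL(P||Q) ≠ D_KL(Q||P) in general.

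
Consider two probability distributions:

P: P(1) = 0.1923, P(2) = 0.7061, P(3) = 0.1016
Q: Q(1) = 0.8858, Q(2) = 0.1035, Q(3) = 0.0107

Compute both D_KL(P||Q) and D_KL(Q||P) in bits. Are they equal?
D_KL(P||Q) = 1.8622 bits, D_KL(Q||P) = 1.6305 bits. No, they are not equal.

D_KL(P||Q) = Σ P(x) log₂(P(x)/Q(x))

Computing term by term:
  P(1)·log₂(P(1)/Q(1)) = 0.1923·log₂(0.1923/0.8858) = -0.42376
  P(2)·log₂(P(2)/Q(2)) = 0.7061·log₂(0.7061/0.1035) = 1.95607
  P(3)·log₂(P(3)/Q(3)) = 0.1016·log₂(0.1016/0.0107) = 0.32992

D_KL(P||Q) = -0.42376 + 1.95607 + 0.32992 = 1.86223 ≈ 1.8622 bits

D_KL(Q||P) = Σ Q(x) log₂(Q(x)/P(x))

Computing term by term:
  Q(1)·log₂(Q(1)/P(1)) = 0.8858·log₂(0.8858/0.1923) = 1.95197
  Q(2)·log₂(Q(2)/P(2)) = 0.1035·log₂(0.1035/0.7061) = -0.28672
  Q(3)·log₂(Q(3)/P(3)) = 0.0107·log₂(0.0107/0.1016) = -0.03475

D_KL(Q||P) = 1.95197 - 0.28672 - 0.03475 = 1.63050 ≈ 1.6305 bits

These are NOT equal (difference: 0.2317 bits). KL divergence is asymmetric: D_KL(P||Q) ≠ D_KL(Q||P) in general.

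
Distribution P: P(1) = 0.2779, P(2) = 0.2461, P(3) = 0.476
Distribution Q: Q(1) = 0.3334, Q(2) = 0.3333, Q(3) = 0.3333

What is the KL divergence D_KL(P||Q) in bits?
0.0640 bits

D_KL(P||Q) = Σ P(x) log₂(P(x)/Q(x))

Computing term by term:
  P(1)·log₂(P(1)/Q(1)) = 0.2779·log₂(0.2779/0.3334) = -0.07300
  P(2)·log₂(P(2)/Q(2)) = 0.2461·log₂(0.2461/0.3333) = -0.10769
  P(3)·log₂(P(3)/Q(3)) = 0.476·log₂(0.476/0.3333) = 0.24473

D_KL(P||Q) = -0.07300 - 0.10769 + 0.24473 = 0.06404 ≈ 0.0640 bits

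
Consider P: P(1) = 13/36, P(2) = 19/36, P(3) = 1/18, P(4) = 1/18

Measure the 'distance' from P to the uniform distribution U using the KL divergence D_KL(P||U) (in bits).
0.5194 bits

U(i) = 1/4 for all i

D_KL(P||U) = Σ P(x) log₂(P(x) / (1/4))
           = Σ P(x) log₂(P(x)) + log₂(4)
           = log₂(4) - H(P)

H(P) = -Σ P(x) log₂(P(x)):
  -P(1)·log₂(P(1)) = -(13/36)·log₂(13/36) = 0.53065
  -P(2)·log₂(P(2)) = -(19/36)·log₂(19/36) = 0.48661
  -P(3)·log₂(P(3)) = -(1/18)·log₂(1/18) = 0.23166
  -P(4)·log₂(P(4)) = -(1/18)·log₂(1/18) = 0.23166
H(P) = 0.53065 + 0.48661 + 0.23166 + 0.23166 = 1.48058 bits

log₂(4) = 2.00000 bits

D_KL(P||U) = 2.00000 - 1.48058 = 0.51942 ≈ 0.5194 bits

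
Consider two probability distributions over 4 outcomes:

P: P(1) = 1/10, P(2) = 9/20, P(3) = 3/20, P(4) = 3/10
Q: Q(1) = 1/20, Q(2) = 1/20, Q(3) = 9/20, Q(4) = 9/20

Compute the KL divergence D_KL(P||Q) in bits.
1.1132 bits

D_KL(P||Q) = Σ P(x) log₂(P(x)/Q(x))

Computing term by term:
  P(1)·log₂(P(1)/Q(1)) = (1/10)·log₂((1/10)/(1/20)) = 0.10000
  P(2)·log₂(P(2)/Q(2)) = (9/20)·log₂((9/20)/(1/20)) = 1.42647
  P(3)·log₂(P(3)/Q(3)) = (3/20)·log₂((3/20)/(9/20)) = -0.23774
  P(4)·log₂(P(4)/Q(4)) = (3/10)·log₂((3/10)/(9/20)) = -0.17549

D_KL(P||Q) = 0.10000 + 1.42647 - 0.23774 - 0.17549 = 1.11324 ≈ 1.1132 bits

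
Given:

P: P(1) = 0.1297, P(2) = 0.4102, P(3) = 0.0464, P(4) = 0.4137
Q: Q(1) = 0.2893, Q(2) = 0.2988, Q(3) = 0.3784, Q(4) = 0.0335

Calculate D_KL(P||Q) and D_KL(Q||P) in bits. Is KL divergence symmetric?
D_KL(P||Q) = 1.3971 bits, D_KL(Q||P) = 1.2224 bits. No, KL divergence is not symmetric.

D_KL(P||Q) = Σ P(x) log₂(P(x)/Q(x))

Computing term by term:
  P(1)·log₂(P(1)/Q(1)) = 0.1297·log₂(0.1297/0.2893) = -0.15011
  P(2)·log₂(P(2)/Q(2)) = 0.4102·log₂(0.4102/0.2988) = 0.18752
  P(3)·log₂(P(3)/Q(3)) = 0.0464·log₂(0.0464/0.3784) = -0.14049
  P(4)·log₂(P(4)/Q(4)) = 0.4137·log₂(0.4137/0.0335) = 1.50022

D_KL(P||Q) = -0.15011 + 0.18752 - 0.14049 + 1.50022 = 1.39714 ≈ 1.3971 bits

D_KL(Q||P) = Σ Q(x) log₂(Q(x)/P(x))

Computing term by term:
  Q(1)·log₂(Q(1)/P(1)) = 0.2893·log₂(0.2893/0.1297) = 0.33483
  Q(2)·log₂(Q(2)/P(2)) = 0.2988·log₂(0.2988/0.4102) = -0.13660
  Q(3)·log₂(Q(3)/P(3)) = 0.3784·log₂(0.3784/0.0464) = 1.14569
  Q(4)·log₂(Q(4)/P(4)) = 0.0335·log₂(0.0335/0.4137) = -0.12148

D_KL(Q||P) = 0.33483 - 0.13660 + 1.14569 - 0.12148 = 1.22244 ≈ 1.2224 bits

These are NOT equal (difference: 0.1747 bits). KL divergence is asymmetric: D_KL(P||Q) ≠ D_KL(Q||P) in general.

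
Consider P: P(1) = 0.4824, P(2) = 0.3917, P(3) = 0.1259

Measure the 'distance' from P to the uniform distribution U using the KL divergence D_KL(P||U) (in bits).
0.1716 bits

U(i) = 1/3 for all i

D_KL(P||U) = Σ P(x) log₂(P(x) / (1/3))
           = Σ P(x) log₂(P(x)) + log₂(3)
           = log₂(3) - H(P)

H(P) = -Σ P(x) log₂(P(x)):
  -P(1)·log₂(P(1)) = -(0.4824)·log₂(0.4824) = 0.50734
  -P(2)·log₂(P(2)) = -(0.3917)·log₂(0.3917) = 0.52965
  -P(3)·log₂(P(3)) = -(0.1259)·log₂(0.1259) = 0.37640
H(P) = 0.50734 + 0.52965 + 0.37640 = 1.41339 bits

log₂(3) = 1.58496 bits

D_KL(P||U) = 1.58496 - 1.41339 = 0.17157 ≈ 0.1716 bits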